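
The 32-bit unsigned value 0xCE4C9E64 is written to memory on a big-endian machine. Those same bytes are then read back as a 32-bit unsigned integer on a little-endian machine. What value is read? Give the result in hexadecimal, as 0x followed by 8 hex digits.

0x649E4CCE

Stored big-endian, the bytes at ascending addresses are CE 4C 9E 64.
Read back as little-endian, the first byte is least significant, giving 0x649E4CCE.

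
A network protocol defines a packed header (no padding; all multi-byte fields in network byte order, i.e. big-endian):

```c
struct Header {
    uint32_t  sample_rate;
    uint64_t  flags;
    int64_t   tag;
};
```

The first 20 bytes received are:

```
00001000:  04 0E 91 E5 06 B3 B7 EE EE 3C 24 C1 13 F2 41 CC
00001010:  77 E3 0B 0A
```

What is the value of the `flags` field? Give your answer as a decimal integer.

482931821885793473

`flags` follows `sample_rate` (4 bytes), so it starts at byte offset 4 and occupies 8 bytes.
Bytes at offsets 4..11: 06 B3 B7 EE EE 3C 24 C1.
Big-endian: lowest address holds the most-significant byte.
The bytes are already most-significant first: 0x06B3B7EEEE3C24C1.
0x06B3B7EEEE3C24C1 = 482931821885793473.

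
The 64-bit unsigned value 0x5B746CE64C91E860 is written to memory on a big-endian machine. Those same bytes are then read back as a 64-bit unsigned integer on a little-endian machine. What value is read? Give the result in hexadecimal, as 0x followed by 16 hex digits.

Stored big-endian, the bytes at ascending addresses are 5B 74 6C E6 4C 91 E8 60.
Read back as little-endian, the first byte is least significant, giving 0x60E8914CE66C745B.

0x60E8914CE66C745B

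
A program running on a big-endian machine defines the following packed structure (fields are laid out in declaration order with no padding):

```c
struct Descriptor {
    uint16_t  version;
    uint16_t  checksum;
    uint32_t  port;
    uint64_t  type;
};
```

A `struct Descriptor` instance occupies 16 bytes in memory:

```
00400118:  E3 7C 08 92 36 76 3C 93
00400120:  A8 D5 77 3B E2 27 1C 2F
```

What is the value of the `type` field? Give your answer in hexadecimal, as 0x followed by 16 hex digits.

`type` follows `version` (2 B), `checksum` (2 B), `port` (4 B), so it starts at offset 2 + 2 + 4 = 8 and occupies 8 bytes.
Bytes at offsets 8..15: A8 D5 77 3B E2 27 1C 2F.
In big-endian order the high byte comes first in memory.
The bytes are already most-significant first: 0xA8D5773BE2271C2F.

0xA8D5773BE2271C2F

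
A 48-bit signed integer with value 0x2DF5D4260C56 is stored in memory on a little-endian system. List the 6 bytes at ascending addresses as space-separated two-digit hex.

56 0C 26 D4 F5 2D

Split into bytes (most-significant first): 2D F5 D4 26 0C 56.
Little-endian stores the least-significant byte at the lowest address.
So at ascending addresses the bytes are 56 0C 26 D4 F5 2D.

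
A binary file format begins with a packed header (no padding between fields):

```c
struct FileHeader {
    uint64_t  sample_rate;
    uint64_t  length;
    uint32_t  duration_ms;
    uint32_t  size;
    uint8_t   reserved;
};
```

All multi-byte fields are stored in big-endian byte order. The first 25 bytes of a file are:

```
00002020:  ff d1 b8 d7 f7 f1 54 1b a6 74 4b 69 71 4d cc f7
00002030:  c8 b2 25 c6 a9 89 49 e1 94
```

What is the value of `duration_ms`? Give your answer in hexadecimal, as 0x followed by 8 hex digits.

`duration_ms` follows `sample_rate` (8 B), `length` (8 B), so it starts at offset 8 + 8 = 16 and occupies 4 bytes.
Bytes at offsets 16..19: C8 B2 25 C6.
Big-endian stores the most-significant byte at the lowest address.
The bytes are already most-significant first: 0xC8B225C6.

0xC8B225C6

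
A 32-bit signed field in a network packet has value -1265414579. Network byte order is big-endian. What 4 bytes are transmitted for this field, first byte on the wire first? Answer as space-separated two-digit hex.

Two's complement of -1265414579 in 32 bits: 1265414579 = 0x4B6CB1B3; invert → 0xB4934E4C; add 1 → 0xB4934E4D.
Split into bytes (most-significant first): B4 93 4E 4D.
In big-endian order the high byte comes first in memory.
So the memory order matches the most-significant-first order: B4 93 4E 4D.

B4 93 4E 4D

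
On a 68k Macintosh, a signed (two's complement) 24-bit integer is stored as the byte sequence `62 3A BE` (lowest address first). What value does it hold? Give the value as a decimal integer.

Big-endian stores the most-significant byte at the lowest address.
The bytes are already most-significant first: 0x623ABE.
0x623ABE = 6437566.

6437566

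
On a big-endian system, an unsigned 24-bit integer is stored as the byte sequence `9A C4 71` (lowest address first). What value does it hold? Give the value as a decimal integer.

Big-endian stores the most-significant byte at the lowest address.
The bytes are already most-significant first: 0x9AC471.
0x9AC471 = 10142833.

10142833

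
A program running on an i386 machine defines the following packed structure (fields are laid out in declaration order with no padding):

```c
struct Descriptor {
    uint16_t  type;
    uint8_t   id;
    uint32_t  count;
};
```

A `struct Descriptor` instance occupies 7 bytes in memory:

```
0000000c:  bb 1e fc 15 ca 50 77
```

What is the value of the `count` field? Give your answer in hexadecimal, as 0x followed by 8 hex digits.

0x7750CA15

`count` follows `type` (2 B), `id` (1 B), so it starts at offset 2 + 1 = 3 and occupies 4 bytes.
Bytes at offsets 3..6: 15 CA 50 77.
Little-endian: lowest address holds the least-significant byte.
Reassemble most-significant byte first: 77 50 CA 15 → 0x7750CA15.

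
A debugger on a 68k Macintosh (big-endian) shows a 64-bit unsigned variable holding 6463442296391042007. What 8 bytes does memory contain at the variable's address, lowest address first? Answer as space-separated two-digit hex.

59 B2 C2 86 16 9F 83 D7

6463442296391042007 in hexadecimal, padded to 64 bits, is 0x59B2C286169F83D7.
Split into bytes (most-significant first): 59 B2 C2 86 16 9F 83 D7.
Big-endian stores the most-significant byte at the lowest address.
So the memory order matches the most-significant-first order: 59 B2 C2 86 16 9F 83 D7.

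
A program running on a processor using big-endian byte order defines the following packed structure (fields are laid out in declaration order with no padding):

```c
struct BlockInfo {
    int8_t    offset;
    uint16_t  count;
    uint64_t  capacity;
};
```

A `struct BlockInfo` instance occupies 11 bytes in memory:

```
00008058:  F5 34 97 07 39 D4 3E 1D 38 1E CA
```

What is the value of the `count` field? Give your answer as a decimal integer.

13463

`count` follows `offset` (1 byte), so it starts at byte offset 1 and occupies 2 bytes.
Bytes at offsets 1..2: 34 97.
In big-endian order the high byte comes first in memory.
The bytes are already most-significant first: 0x3497.
0x3497 = 13463.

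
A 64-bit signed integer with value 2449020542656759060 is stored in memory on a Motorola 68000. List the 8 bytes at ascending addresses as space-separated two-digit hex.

21 FC AB 35 44 B0 C5 14

2449020542656759060 in hexadecimal, padded to 64 bits, is 0x21FCAB3544B0C514.
Split into bytes (most-significant first): 21 FC AB 35 44 B0 C5 14.
Big-endian stores the most-significant byte at the lowest address.
So the memory order matches the most-significant-first order: 21 FC AB 35 44 B0 C5 14.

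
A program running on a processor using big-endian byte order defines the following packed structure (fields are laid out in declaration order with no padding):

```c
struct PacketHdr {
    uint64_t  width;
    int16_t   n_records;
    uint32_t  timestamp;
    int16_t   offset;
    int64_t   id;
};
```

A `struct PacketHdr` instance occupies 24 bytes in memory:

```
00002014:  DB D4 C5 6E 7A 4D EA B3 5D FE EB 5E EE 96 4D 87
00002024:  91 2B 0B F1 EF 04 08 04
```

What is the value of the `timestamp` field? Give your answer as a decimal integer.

`timestamp` follows `width` (8 B), `n_records` (2 B), so it starts at offset 8 + 2 = 10 and occupies 4 bytes.
Bytes at offsets 10..13: EB 5E EE 96.
In big-endian order the high byte comes first in memory.
The bytes are already most-significant first: 0xEB5EEE96.
0xEB5EEE96 = 3948867222.

3948867222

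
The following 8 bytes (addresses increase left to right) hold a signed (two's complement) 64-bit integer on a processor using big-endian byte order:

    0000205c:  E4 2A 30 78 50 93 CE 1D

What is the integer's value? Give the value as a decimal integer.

-2005737390734062051

In big-endian order the high byte comes first in memory.
The bytes are already most-significant first: 0xE42A30785093CE1D.
Top bit is set, so as a signed 64-bit value this is 0xE42A30785093CE1D − 2^64 = -2005737390734062051.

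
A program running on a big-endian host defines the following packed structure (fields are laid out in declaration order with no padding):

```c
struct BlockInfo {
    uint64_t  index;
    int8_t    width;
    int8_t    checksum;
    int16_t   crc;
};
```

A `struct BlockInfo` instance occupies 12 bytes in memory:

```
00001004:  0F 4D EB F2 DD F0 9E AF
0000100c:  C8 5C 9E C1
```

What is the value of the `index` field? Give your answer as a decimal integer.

1102796912113786543

`index` is the first field, at byte offset 0, occupying 8 bytes.
Bytes at offsets 0..7: 0F 4D EB F2 DD F0 9E AF.
Big-endian: lowest address holds the most-significant byte.
The bytes are already most-significant first: 0x0F4DEBF2DDF09EAF.
0x0F4DEBF2DDF09EAF = 1102796912113786543.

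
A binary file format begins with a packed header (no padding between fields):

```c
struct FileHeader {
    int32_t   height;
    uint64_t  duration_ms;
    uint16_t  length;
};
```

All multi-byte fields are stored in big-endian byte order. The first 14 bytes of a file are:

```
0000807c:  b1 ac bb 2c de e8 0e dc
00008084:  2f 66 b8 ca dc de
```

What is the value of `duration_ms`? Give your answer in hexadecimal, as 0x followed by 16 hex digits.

0xDEE80EDC2F66B8CA

`duration_ms` follows `height` (4 bytes), so it starts at byte offset 4 and occupies 8 bytes.
Bytes at offsets 4..11: DE E8 0E DC 2F 66 B8 CA.
Big-endian stores the most-significant byte at the lowest address.
The bytes are already most-significant first: 0xDEE80EDC2F66B8CA.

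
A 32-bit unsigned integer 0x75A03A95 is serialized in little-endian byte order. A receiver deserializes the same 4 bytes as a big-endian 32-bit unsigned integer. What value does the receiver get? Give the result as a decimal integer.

Stored little-endian, the bytes at ascending addresses are 95 3A A0 75.
Read back as big-endian, the last byte is least significant, giving 0x953AA075.
0x953AA075 = 2503647349.

2503647349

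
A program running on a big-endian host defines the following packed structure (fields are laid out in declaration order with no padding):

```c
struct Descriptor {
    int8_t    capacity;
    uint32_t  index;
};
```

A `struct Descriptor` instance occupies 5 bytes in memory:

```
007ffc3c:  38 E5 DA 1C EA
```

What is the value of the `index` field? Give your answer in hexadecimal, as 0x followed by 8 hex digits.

`index` follows `capacity` (1 byte), so it starts at byte offset 1 and occupies 4 bytes.
Bytes at offsets 1..4: E5 DA 1C EA.
Big-endian: lowest address holds the most-significant byte.
The bytes are already most-significant first: 0xE5DA1CEA.

0xE5DA1CEA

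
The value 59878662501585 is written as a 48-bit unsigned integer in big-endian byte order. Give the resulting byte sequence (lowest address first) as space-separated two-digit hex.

59878662501585 in hexadecimal, padded to 48 bits, is 0x3675966874D1.
Split into bytes (most-significant first): 36 75 96 68 74 D1.
Big-endian: lowest address holds the most-significant byte.
So the memory order matches the most-significant-first order: 36 75 96 68 74 D1.

36 75 96 68 74 D1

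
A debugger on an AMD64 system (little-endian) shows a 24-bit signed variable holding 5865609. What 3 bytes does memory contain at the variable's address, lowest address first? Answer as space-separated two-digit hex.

5865609 in hexadecimal, padded to 24 bits, is 0x598089.
Split into bytes (most-significant first): 59 80 89.
In little-endian order the low byte comes first in memory.
So at ascending addresses the bytes are 89 80 59.

89 80 59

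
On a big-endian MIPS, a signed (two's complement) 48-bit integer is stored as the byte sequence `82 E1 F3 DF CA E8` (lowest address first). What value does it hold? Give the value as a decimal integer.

Big-endian stores the most-significant byte at the lowest address.
The bytes are already most-significant first: 0x82E1F3DFCAE8.
Top bit is set, so as a signed 48-bit value this is 0x82E1F3DFCAE8 − 2^48 = -137568005928216.

-137568005928216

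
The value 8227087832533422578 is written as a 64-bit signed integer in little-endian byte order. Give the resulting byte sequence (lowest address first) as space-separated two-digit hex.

8227087832533422578 in hexadecimal, padded to 64 bits, is 0x722C7CCB7217D1F2.
Split into bytes (most-significant first): 72 2C 7C CB 72 17 D1 F2.
Little-endian: lowest address holds the least-significant byte.
So at ascending addresses the bytes are F2 D1 17 72 CB 7C 2C 72.

F2 D1 17 72 CB 7C 2C 72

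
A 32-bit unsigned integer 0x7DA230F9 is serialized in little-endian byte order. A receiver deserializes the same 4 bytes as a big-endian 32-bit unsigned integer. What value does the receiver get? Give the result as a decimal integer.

Stored little-endian, the bytes at ascending addresses are F9 30 A2 7D.
Read back as big-endian, the last byte is least significant, giving 0xF930A27D.
0xF930A27D = 4180714109.

4180714109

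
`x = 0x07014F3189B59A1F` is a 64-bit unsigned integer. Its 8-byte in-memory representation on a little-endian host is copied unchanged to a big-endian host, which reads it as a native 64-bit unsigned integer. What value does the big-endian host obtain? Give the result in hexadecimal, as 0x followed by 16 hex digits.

0x1F9AB589314F0107

Stored little-endian, the bytes at ascending addresses are 1F 9A B5 89 31 4F 01 07.
Read back as big-endian, the last byte is least significant, giving 0x1F9AB589314F0107.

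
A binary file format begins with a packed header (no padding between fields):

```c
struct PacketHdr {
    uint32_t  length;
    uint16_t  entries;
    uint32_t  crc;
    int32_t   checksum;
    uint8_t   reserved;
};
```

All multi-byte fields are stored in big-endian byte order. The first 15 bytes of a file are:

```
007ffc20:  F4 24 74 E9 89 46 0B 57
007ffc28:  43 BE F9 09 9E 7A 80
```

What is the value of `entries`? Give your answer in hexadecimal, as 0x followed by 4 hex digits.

`entries` follows `length` (4 bytes), so it starts at byte offset 4 and occupies 2 bytes.
Bytes at offsets 4..5: 89 46.
In big-endian order the high byte comes first in memory.
The bytes are already most-significant first: 0x8946.

0x8946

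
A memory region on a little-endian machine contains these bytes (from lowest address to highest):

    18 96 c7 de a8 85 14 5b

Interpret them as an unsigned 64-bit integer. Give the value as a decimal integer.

6563017517324277272

Little-endian: lowest address holds the least-significant byte.
Reassemble most-significant byte first: 5B 14 85 A8 DE C7 96 18 → 0x5B1485A8DEC79618.
0x5B1485A8DEC79618 = 6563017517324277272.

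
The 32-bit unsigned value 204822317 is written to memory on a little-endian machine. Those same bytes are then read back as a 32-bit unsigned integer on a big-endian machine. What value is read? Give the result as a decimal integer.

204822317 in 32-bit hexadecimal is 0x0C35572D.
Stored little-endian, the bytes at ascending addresses are 2D 57 35 0C.
Read back as big-endian, the last byte is least significant, giving 0x2D57350C.
0x2D57350C = 760689932.

760689932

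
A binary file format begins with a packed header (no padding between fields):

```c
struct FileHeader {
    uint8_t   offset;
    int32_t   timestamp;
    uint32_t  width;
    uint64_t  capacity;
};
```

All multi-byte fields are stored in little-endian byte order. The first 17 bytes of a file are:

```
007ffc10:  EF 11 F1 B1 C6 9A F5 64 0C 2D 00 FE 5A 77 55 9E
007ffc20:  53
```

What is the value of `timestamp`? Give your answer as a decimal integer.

-961416943

`timestamp` follows `offset` (1 byte), so it starts at byte offset 1 and occupies 4 bytes.
Bytes at offsets 1..4: 11 F1 B1 C6.
Little-endian: lowest address holds the least-significant byte.
Reassemble most-significant byte first: C6 B1 F1 11 → 0xC6B1F111.
Top bit is set, so as a signed 32-bit value this is 0xC6B1F111 − 2^32 = -961416943.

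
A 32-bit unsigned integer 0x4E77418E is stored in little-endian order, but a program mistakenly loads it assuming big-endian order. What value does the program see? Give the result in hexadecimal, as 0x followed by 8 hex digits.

0x8E41774E

Stored little-endian, the bytes at ascending addresses are 8E 41 77 4E.
Read back as big-endian, the last byte is least significant, giving 0x8E41774E.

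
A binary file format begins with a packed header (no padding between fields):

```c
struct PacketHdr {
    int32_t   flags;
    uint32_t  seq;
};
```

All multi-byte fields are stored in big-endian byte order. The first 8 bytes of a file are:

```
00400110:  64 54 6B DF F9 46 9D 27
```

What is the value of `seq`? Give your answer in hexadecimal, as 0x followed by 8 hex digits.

`seq` follows `flags` (4 bytes), so it starts at byte offset 4 and occupies 4 bytes.
Bytes at offsets 4..7: F9 46 9D 27.
Big-endian: lowest address holds the most-significant byte.
The bytes are already most-significant first: 0xF9469D27.

0xF9469D27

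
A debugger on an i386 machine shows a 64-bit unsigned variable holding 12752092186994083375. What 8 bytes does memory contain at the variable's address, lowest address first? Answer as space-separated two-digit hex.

12752092186994083375 in hexadecimal, padded to 64 bits, is 0xB0F88847D4D1062F.
Split into bytes (most-significant first): B0 F8 88 47 D4 D1 06 2F.
Little-endian: lowest address holds the least-significant byte.
So at ascending addresses the bytes are 2F 06 D1 D4 47 88 F8 B0.

2F 06 D1 D4 47 88 F8 B0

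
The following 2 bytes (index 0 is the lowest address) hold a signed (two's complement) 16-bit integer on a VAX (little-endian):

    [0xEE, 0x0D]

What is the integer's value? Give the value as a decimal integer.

Little-endian stores the least-significant byte at the lowest address.
Reassemble most-significant byte first: 0D EE → 0x0DEE.
0x0DEE = 3566.

3566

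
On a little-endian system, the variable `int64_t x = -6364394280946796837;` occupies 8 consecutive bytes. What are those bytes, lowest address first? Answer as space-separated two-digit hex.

Two's complement of -6364394280946796837 in 64 bits: 6364394280946796837 = 0x5852DEE0E65C8925; invert → 0xA7AD211F19A376DA; add 1 → 0xA7AD211F19A376DB.
Split into bytes (most-significant first): A7 AD 21 1F 19 A3 76 DB.
Little-endian stores the least-significant byte at the lowest address.
So at ascending addresses the bytes are DB 76 A3 19 1F 21 AD A7.

DB 76 A3 19 1F 21 AD A7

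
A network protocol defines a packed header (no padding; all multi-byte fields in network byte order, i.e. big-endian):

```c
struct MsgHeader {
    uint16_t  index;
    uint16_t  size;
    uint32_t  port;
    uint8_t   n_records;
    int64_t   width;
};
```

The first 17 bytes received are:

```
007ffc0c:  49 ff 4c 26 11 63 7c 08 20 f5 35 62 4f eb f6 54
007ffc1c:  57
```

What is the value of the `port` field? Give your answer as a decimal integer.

291732488

`port` follows `index` (2 B), `size` (2 B), so it starts at offset 2 + 2 = 4 and occupies 4 bytes.
Bytes at offsets 4..7: 11 63 7C 08.
Big-endian stores the most-significant byte at the lowest address.
The bytes are already most-significant first: 0x11637C08.
0x11637C08 = 291732488.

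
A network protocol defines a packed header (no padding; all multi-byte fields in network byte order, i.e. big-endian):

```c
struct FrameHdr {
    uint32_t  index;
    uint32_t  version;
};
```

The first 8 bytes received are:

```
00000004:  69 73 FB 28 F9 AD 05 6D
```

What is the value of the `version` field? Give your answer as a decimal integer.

4188865901

`version` follows `index` (4 bytes), so it starts at byte offset 4 and occupies 4 bytes.
Bytes at offsets 4..7: F9 AD 05 6D.
Big-endian stores the most-significant byte at the lowest address.
The bytes are already most-significant first: 0xF9AD056D.
0xF9AD056D = 4188865901.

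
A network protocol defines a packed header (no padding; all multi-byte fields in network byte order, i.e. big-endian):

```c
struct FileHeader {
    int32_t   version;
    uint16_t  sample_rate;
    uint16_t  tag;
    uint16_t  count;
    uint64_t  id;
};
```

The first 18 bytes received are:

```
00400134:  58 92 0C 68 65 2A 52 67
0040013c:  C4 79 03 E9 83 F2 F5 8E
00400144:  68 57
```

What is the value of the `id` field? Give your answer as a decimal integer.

281901531212441687

`id` follows `version` (4 B), `sample_rate` (2 B), `tag` (2 B), `count` (2 B), so it starts at offset 4 + 2 + 2 + 2 = 10 and occupies 8 bytes.
Bytes at offsets 10..17: 03 E9 83 F2 F5 8E 68 57.
In big-endian order the high byte comes first in memory.
The bytes are already most-significant first: 0x03E983F2F58E6857.
0x03E983F2F58E6857 = 281901531212441687.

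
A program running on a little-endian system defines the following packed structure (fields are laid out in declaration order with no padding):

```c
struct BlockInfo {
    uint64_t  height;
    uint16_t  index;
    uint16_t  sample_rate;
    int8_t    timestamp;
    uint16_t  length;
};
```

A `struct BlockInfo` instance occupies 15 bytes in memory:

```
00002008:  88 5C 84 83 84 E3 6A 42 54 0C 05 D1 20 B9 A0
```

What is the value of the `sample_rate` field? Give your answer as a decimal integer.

53509

`sample_rate` follows `height` (8 B), `index` (2 B), so it starts at offset 8 + 2 = 10 and occupies 2 bytes.
Bytes at offsets 10..11: 05 D1.
Little-endian: lowest address holds the least-significant byte.
Reassemble most-significant byte first: D1 05 → 0xD105.
0xD105 = 53509.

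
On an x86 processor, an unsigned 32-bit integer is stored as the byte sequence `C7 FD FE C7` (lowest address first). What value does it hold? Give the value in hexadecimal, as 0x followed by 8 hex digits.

0xC7FEFDC7

Little-endian: lowest address holds the least-significant byte.
Reassemble most-significant byte first: C7 FE FD C7 → 0xC7FEFDC7.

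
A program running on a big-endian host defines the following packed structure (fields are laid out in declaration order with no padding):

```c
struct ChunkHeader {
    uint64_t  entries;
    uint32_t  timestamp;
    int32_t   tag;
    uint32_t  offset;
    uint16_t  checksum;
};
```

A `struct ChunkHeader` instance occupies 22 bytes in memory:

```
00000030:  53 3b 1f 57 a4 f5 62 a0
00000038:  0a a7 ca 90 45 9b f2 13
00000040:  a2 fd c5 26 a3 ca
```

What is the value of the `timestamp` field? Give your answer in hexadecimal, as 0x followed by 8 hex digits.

0x0AA7CA90

`timestamp` follows `entries` (8 bytes), so it starts at byte offset 8 and occupies 4 bytes.
Bytes at offsets 8..11: 0A A7 CA 90.
Big-endian: lowest address holds the most-significant byte.
The bytes are already most-significant first: 0x0AA7CA90.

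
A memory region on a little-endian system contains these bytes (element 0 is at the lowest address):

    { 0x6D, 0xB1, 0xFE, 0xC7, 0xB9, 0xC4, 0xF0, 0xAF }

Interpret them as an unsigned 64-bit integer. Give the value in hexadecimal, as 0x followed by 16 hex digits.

In little-endian order the low byte comes first in memory.
Reassemble most-significant byte first: AF F0 C4 B9 C7 FE B1 6D → 0xAFF0C4B9C7FEB16D.

0xAFF0C4B9C7FEB16D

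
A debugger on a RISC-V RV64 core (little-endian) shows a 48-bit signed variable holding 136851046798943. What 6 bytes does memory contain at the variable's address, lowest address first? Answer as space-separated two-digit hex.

5F 16 08 1E 77 7C

136851046798943 in hexadecimal, padded to 48 bits, is 0x7C771E08165F.
Split into bytes (most-significant first): 7C 77 1E 08 16 5F.
In little-endian order the low byte comes first in memory.
So at ascending addresses the bytes are 5F 16 08 1E 77 7C.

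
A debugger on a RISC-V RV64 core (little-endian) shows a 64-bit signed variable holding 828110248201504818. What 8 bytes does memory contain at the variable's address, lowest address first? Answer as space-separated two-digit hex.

828110248201504818 in hexadecimal, padded to 64 bits, is 0x0B7E09E21AE94832.
Split into bytes (most-significant first): 0B 7E 09 E2 1A E9 48 32.
In little-endian order the low byte comes first in memory.
So at ascending addresses the bytes are 32 48 E9 1A E2 09 7E 0B.

32 48 E9 1A E2 09 7E 0B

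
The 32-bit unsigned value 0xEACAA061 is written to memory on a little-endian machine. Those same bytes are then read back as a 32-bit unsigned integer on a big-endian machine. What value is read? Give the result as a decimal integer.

1637927658

Stored little-endian, the bytes at ascending addresses are 61 A0 CA EA.
Read back as big-endian, the last byte is least significant, giving 0x61A0CAEA.
0x61A0CAEA = 1637927658.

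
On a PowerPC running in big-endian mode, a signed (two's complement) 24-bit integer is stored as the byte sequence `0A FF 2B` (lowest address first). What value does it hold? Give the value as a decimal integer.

720683

In big-endian order the high byte comes first in memory.
The bytes are already most-significant first: 0x0AFF2B.
0x0AFF2B = 720683.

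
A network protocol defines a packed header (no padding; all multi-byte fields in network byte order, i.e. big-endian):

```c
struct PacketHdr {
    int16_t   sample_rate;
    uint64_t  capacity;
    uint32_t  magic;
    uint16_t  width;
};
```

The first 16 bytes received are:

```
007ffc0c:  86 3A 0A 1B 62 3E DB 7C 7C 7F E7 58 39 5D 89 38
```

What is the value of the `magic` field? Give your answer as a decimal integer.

3881318749

`magic` follows `sample_rate` (2 B), `capacity` (8 B), so it starts at offset 2 + 8 = 10 and occupies 4 bytes.
Bytes at offsets 10..13: E7 58 39 5D.
In big-endian order the high byte comes first in memory.
The bytes are already most-significant first: 0xE758395D.
0xE758395D = 3881318749.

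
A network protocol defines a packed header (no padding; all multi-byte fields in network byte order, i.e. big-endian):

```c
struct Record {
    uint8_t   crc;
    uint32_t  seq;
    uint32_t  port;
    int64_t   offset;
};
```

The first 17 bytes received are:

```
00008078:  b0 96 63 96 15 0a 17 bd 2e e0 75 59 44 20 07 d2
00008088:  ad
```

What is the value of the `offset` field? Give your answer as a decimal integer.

`offset` follows `crc` (1 B), `seq` (4 B), `port` (4 B), so it starts at offset 1 + 4 + 4 = 9 and occupies 8 bytes.
Bytes at offsets 9..16: E0 75 59 44 20 07 D2 AD.
Big-endian stores the most-significant byte at the lowest address.
The bytes are already most-significant first: 0xE07559442007D2AD.
Top bit is set, so as a signed 64-bit value this is 0xE07559442007D2AD − 2^64 = -2272812287808515411.

-2272812287808515411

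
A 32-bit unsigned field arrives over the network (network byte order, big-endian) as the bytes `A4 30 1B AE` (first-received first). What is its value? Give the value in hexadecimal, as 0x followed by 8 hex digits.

0xA4301BAE

In big-endian order the high byte comes first in memory.
The bytes are already most-significant first: 0xA4301BAE.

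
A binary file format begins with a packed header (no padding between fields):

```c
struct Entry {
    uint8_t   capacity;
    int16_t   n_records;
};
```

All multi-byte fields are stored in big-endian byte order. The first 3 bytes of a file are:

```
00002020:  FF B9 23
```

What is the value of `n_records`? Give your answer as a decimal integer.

-18141

`n_records` follows `capacity` (1 byte), so it starts at byte offset 1 and occupies 2 bytes.
Bytes at offsets 1..2: B9 23.
Big-endian: lowest address holds the most-significant byte.
The bytes are already most-significant first: 0xB923.
Top bit is set, so as a signed 16-bit value this is 0xB923 − 2^16 = -18141.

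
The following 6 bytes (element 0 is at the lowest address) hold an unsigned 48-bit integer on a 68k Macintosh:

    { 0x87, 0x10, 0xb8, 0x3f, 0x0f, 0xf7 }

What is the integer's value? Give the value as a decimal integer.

148505880367095

Big-endian: lowest address holds the most-significant byte.
The bytes are already most-significant first: 0x8710B83F0FF7.
0x8710B83F0FF7 = 148505880367095.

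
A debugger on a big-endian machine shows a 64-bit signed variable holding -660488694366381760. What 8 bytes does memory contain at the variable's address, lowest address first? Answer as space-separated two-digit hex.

Two's complement of -660488694366381760 in 64 bits: 660488694366381760 = 0x092A86F7D5DEA6C0; invert → 0xF6D579082A21593F; add 1 → 0xF6D579082A215940.
Split into bytes (most-significant first): F6 D5 79 08 2A 21 59 40.
Big-endian: lowest address holds the most-significant byte.
So the memory order matches the most-significant-first order: F6 D5 79 08 2A 21 59 40.

F6 D5 79 08 2A 21 59 40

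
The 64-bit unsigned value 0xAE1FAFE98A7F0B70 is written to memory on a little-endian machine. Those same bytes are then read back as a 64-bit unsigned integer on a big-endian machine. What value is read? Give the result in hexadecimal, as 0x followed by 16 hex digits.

0x700B7F8AE9AF1FAE

Stored little-endian, the bytes at ascending addresses are 70 0B 7F 8A E9 AF 1F AE.
Read back as big-endian, the last byte is least significant, giving 0x700B7F8AE9AF1FAE.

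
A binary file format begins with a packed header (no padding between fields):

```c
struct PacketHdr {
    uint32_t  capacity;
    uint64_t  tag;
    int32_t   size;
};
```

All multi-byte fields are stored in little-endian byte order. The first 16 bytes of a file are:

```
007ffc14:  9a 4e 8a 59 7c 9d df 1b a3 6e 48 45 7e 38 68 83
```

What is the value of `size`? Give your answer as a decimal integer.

`size` follows `capacity` (4 B), `tag` (8 B), so it starts at offset 4 + 8 = 12 and occupies 4 bytes.
Bytes at offsets 12..15: 7E 38 68 83.
Little-endian: lowest address holds the least-significant byte.
Reassemble most-significant byte first: 83 68 38 7E → 0x8368387E.
Top bit is set, so as a signed 32-bit value this is 0x8368387E − 2^32 = -2090321794.

-2090321794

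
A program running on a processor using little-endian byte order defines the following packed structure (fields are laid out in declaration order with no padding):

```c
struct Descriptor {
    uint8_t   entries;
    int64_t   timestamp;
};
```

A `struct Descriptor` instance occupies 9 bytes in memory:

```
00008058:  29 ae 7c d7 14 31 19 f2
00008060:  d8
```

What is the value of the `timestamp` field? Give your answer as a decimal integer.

-2814159118559380306

`timestamp` follows `entries` (1 byte), so it starts at byte offset 1 and occupies 8 bytes.
Bytes at offsets 1..8: AE 7C D7 14 31 19 F2 D8.
Little-endian: lowest address holds the least-significant byte.
Reassemble most-significant byte first: D8 F2 19 31 14 D7 7C AE → 0xD8F2193114D77CAE.
Top bit is set, so as a signed 64-bit value this is 0xD8F2193114D77CAE − 2^64 = -2814159118559380306.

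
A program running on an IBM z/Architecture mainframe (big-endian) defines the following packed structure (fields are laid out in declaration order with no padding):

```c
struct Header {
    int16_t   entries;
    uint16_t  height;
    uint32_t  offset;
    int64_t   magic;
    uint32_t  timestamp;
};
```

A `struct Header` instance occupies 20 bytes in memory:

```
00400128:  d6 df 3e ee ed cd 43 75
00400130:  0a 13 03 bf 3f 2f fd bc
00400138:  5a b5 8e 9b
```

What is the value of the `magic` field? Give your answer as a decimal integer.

725928084870528444

`magic` follows `entries` (2 B), `height` (2 B), `offset` (4 B), so it starts at offset 2 + 2 + 4 = 8 and occupies 8 bytes.
Bytes at offsets 8..15: 0A 13 03 BF 3F 2F FD BC.
Big-endian stores the most-significant byte at the lowest address.
The bytes are already most-significant first: 0x0A1303BF3F2FFDBC.
0x0A1303BF3F2FFDBC = 725928084870528444.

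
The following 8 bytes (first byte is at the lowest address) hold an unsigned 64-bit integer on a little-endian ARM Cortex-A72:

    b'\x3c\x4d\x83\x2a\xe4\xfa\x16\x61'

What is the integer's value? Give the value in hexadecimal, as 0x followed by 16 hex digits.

0x6116FAE42A834D3C

Little-endian stores the least-significant byte at the lowest address.
Reassemble most-significant byte first: 61 16 FA E4 2A 83 4D 3C → 0x6116FAE42A834D3C.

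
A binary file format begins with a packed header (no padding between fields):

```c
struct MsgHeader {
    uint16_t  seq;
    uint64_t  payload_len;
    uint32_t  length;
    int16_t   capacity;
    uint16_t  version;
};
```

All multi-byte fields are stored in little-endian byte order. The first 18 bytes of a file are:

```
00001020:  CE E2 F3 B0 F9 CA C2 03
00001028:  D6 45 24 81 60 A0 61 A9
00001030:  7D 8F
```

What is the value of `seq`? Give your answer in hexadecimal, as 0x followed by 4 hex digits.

`seq` is the first field, at byte offset 0, occupying 2 bytes.
Bytes at offsets 0..1: CE E2.
Little-endian stores the least-significant byte at the lowest address.
Reassemble most-significant byte first: E2 CE → 0xE2CE.

0xE2CE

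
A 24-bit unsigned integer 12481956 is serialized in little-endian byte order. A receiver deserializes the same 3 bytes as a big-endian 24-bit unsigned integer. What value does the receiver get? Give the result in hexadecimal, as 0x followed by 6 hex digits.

0xA475BE

12481956 in 24-bit hexadecimal is 0xBE75A4.
Stored little-endian, the bytes at ascending addresses are A4 75 BE.
Read back as big-endian, the last byte is least significant, giving 0xA475BE.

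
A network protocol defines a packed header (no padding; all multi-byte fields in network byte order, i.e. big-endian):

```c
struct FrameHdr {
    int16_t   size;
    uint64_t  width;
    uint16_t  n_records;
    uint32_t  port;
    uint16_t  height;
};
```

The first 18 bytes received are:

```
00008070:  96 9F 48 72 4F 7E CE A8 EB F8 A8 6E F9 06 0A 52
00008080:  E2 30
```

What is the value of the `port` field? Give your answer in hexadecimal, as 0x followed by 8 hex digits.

0xF9060A52

`port` follows `size` (2 B), `width` (8 B), `n_records` (2 B), so it starts at offset 2 + 8 + 2 = 12 and occupies 4 bytes.
Bytes at offsets 12..15: F9 06 0A 52.
Big-endian stores the most-significant byte at the lowest address.
The bytes are already most-significant first: 0xF9060A52.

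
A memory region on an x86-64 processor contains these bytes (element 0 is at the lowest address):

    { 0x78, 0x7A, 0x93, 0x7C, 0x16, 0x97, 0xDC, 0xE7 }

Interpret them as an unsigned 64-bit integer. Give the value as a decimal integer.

16707394840472812152

In little-endian order the low byte comes first in memory.
Reassemble most-significant byte first: E7 DC 97 16 7C 93 7A 78 → 0xE7DC97167C937A78.
0xE7DC97167C937A78 = 16707394840472812152.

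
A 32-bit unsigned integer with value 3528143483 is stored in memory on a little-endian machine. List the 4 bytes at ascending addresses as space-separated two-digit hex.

3528143483 in hexadecimal, padded to 32 bits, is 0xD24B327B.
Split into bytes (most-significant first): D2 4B 32 7B.
Little-endian: lowest address holds the least-significant byte.
So at ascending addresses the bytes are 7B 32 4B D2.

7B 32 4B D2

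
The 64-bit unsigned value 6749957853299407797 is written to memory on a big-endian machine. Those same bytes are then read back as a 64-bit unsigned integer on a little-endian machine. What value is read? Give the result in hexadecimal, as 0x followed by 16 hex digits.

6749957853299407797 in 64-bit hexadecimal is 0x5DACAAE79EC4FBB5.
Stored big-endian, the bytes at ascending addresses are 5D AC AA E7 9E C4 FB B5.
Read back as little-endian, the first byte is least significant, giving 0xB5FBC49EE7AAAC5D.

0xB5FBC49EE7AAAC5D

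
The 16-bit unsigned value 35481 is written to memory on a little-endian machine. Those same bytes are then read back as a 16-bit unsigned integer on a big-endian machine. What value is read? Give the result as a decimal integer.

39306

35481 in 16-bit hexadecimal is 0x8A99.
Stored little-endian, the bytes at ascending addresses are 99 8A.
Read back as big-endian, the last byte is least significant, giving 0x998A.
0x998A = 39306.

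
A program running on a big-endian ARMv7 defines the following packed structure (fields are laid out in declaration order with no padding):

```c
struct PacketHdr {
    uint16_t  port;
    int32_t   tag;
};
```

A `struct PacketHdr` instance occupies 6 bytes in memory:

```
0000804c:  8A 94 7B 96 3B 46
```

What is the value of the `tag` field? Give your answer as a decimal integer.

2073443142

`tag` follows `port` (2 bytes), so it starts at byte offset 2 and occupies 4 bytes.
Bytes at offsets 2..5: 7B 96 3B 46.
Big-endian: lowest address holds the most-significant byte.
The bytes are already most-significant first: 0x7B963B46.
0x7B963B46 = 2073443142.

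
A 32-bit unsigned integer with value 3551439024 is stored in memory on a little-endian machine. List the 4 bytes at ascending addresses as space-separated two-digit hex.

3551439024 in hexadecimal, padded to 32 bits, is 0xD3AEA8B0.
Split into bytes (most-significant first): D3 AE A8 B0.
In little-endian order the low byte comes first in memory.
So at ascending addresses the bytes are B0 A8 AE D3.

B0 A8 AE D3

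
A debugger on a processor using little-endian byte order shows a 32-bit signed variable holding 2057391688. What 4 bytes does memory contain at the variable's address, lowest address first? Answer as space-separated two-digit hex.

2057391688 in hexadecimal, padded to 32 bits, is 0x7AA14E48.
Split into bytes (most-significant first): 7A A1 4E 48.
Little-endian: lowest address holds the least-significant byte.
So at ascending addresses the bytes are 48 4E A1 7A.

48 4E A1 7A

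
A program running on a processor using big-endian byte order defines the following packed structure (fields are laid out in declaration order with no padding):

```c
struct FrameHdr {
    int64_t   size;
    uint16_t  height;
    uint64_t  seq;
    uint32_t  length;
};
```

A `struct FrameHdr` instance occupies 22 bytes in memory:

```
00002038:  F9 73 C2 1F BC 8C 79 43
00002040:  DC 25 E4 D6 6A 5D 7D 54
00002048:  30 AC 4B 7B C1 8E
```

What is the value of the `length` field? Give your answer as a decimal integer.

1266401678

`length` follows `size` (8 B), `height` (2 B), `seq` (8 B), so it starts at offset 8 + 2 + 8 = 18 and occupies 4 bytes.
Bytes at offsets 18..21: 4B 7B C1 8E.
In big-endian order the high byte comes first in memory.
The bytes are already most-significant first: 0x4B7BC18E.
0x4B7BC18E = 1266401678.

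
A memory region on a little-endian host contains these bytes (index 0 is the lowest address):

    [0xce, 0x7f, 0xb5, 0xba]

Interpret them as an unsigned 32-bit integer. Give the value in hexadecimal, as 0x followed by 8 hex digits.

Little-endian: lowest address holds the least-significant byte.
Reassemble most-significant byte first: BA B5 7F CE → 0xBAB57FCE.

0xBAB57FCE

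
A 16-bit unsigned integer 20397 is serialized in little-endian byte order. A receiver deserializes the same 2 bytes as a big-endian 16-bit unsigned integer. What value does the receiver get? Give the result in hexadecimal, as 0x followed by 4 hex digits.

20397 in 16-bit hexadecimal is 0x4FAD.
Stored little-endian, the bytes at ascending addresses are AD 4F.
Read back as big-endian, the last byte is least significant, giving 0xAD4F.

0xAD4F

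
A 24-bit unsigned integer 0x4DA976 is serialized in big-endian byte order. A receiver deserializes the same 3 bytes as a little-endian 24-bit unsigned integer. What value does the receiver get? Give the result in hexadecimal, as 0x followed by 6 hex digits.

0x76A94D

Stored big-endian, the bytes at ascending addresses are 4D A9 76.
Read back as little-endian, the first byte is least significant, giving 0x76A94D.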